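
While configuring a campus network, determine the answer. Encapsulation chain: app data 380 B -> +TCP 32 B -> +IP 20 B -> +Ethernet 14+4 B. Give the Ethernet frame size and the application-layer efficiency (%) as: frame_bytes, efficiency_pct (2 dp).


TCP segment = 380 + 32 = 412 B
IP packet = 412 + 20 = 432 B
Ethernet frame = 432 + 14 + 4 = 450 B
Efficiency = app / frame = 380 / 450 = 0.844444 = 84.4444% -> 84.44% (2 dp)

450, 84.44


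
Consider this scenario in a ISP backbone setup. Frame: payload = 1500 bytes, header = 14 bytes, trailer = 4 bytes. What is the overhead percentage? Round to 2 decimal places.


Given: payload = 1500 B, header = 14 B, trailer = 4 B
Overhead bytes = header + trailer = 14 + 4 = 18
Total frame = payload + overhead = 1500 + 18 = 1518
Overhead % = 18 / 1518 * 100 = 1.1858% -> 1.19% (2 dp)

1.19


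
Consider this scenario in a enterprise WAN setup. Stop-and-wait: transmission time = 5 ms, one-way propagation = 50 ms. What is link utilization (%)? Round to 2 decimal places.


Given: Ttrans = 5 ms, Tprop = 50 ms
RTT = 2 * Tprop = 2 * 50 = 100 ms
U = Ttrans / (Ttrans + RTT)
U = 5 / (5 + 100)
U = 5 / 105 = 0.047619
U% = 4.76%

4.76


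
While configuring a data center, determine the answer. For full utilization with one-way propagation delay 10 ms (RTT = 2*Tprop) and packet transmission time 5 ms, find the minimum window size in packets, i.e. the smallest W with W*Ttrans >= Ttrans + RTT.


Given: Ttrans = 5 ms, RTT = 20 ms (= 2 * Tprop, Tprop = 10 ms)
Time until first ACK returns = Ttrans + RTT = 5 + 20 = 25 ms
Need W * Ttrans >= Ttrans + RTT  ->  W >= (Ttrans + RTT) / Ttrans
(Ttrans + RTT) / Ttrans = 25 / 5 = 5
W_min = ceil(5) = 5

5


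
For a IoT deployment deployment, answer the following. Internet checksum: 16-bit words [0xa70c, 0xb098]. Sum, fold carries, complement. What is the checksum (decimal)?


Given words: [0xa70c, 0xb098]
Step 1: Sum all words
Raw sum = 42764 + 45208 = 87972
Step 2: Fold carry: (22436 + 1) = 22437
One's complement = ~22437 & 0xFFFF = 43098

43098


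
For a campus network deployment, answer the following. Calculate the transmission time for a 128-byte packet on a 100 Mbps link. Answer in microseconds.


Given: packet = 128 bytes, bandwidth = 100 Mbps
Packet in bits = 128 * 8 = 1024 bits
Bandwidth = 100 * 10^6 = 100000000 bps
Time = 1024 / 100000000 seconds
Time in us = 1024 * 10^6 / 100000000 = 10.24

10.24


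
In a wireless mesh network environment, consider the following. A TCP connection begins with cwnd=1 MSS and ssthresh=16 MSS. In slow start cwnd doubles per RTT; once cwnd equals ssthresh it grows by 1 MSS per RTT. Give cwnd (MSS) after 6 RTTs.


RTT 0: cwnd = 1 MSS (initial)
RTT 1: cwnd = 2 MSS (slow start, doubled)
RTT 2: cwnd = 4 MSS (slow start, doubled)
RTT 3: cwnd = 8 MSS (slow start, doubled)
RTT 4: cwnd = 16 MSS (slow start, doubled)
RTT 5: cwnd = 17 MSS (congestion avoidance, +1)
RTT 6: cwnd = 18 MSS (congestion avoidance, +1)

18


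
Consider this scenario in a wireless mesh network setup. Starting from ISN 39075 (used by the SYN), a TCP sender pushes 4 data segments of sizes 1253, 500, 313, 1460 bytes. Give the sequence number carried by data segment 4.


The SYN occupies sequence number ISN = 39075, so the first data byte is ISN + 1 = 39076.
SEQ of data segment i = (ISN + 1) + sum of payload sizes of segments 1..i-1.
Segment 1: SEQ = 39076, payload = 1253 bytes
Segment 2: SEQ = 40329, payload = 500 bytes
Segment 3: SEQ = 40829, payload = 313 bytes
Segment 4: SEQ = 41142, payload = 1460 bytes
SEQ of segment 4 = 39076 + 1253 + 500 + 313 = 41142

41142


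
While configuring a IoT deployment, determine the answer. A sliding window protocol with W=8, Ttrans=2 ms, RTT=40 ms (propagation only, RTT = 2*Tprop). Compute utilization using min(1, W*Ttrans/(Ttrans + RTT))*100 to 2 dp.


Given: W = 8, Ttrans = 2 ms, RTT = 40 ms (= 2 * Tprop, Tprop = 20 ms)
Cycle time = Ttrans + RTT = 2 + 40 = 42 ms (first packet sent until its ACK returns)
W * Ttrans = 8 * 2 = 16 ms of sending per cycle
W * Ttrans / (Ttrans + RTT) = 16 / 42 = 0.380952
U = min(1, 0.380952) = 0.380952
U% = 38.10%

38.10


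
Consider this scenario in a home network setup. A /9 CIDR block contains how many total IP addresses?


Given: CIDR prefix /9
Host bits = 32 - 9 = 23
Total addresses = 2^23 = 8388608

8388608


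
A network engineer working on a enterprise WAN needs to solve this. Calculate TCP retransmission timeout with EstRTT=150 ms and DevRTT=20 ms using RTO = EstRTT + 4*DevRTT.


Given: EstRTT = 150 ms, DevRTT = 20 ms
Timeout = EstRTT + 4 * DevRTT
4 * DevRTT = 4 * 20 = 80
Timeout = 150 + 80 = 230 ms

230


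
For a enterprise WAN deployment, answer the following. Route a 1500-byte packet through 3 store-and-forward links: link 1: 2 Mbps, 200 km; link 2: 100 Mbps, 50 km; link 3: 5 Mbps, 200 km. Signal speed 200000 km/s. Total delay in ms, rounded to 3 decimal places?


Packet = 1500 bytes = 12000 bits. Store-and-forward: sum (t_trans + t_prop) per link.
Link 1: t_trans = 12000/(2*10^6) s = 6.0000 ms; t_prop = 200/200000 s = 1.0000 ms; subtotal = 7.0000 ms
Link 2: t_trans = 12000/(100*10^6) s = 0.1200 ms; t_prop = 50/200000 s = 0.2500 ms; subtotal = 0.3700 ms
Link 3: t_trans = 12000/(5*10^6) s = 2.4000 ms; t_prop = 200/200000 s = 1.0000 ms; subtotal = 3.4000 ms
End-to-end = 7.0000 + 0.3700 + 3.4000 = 10.7700 ms -> 10.770 ms (3 dp)

10.770


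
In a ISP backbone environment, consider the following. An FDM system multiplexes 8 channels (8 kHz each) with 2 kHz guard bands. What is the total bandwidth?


Given: 8 channels, 8 kHz each, guard = 2 kHz
Channel bandwidth = 8 * 8 = 64 kHz
Guard bands = 7 gaps * 2 kHz = 14 kHz
Total = 64 + 14 = 78 kHz

78


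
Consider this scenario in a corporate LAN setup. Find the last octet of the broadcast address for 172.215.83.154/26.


Given: IP = 172.215.83.154, prefix = /26
Host bits = 32 - 26 = 6
Network last octet = 154 AND mask = 128
Host part size = 2^6 - 1 = 63
Broadcast last octet = 128 OR 63 = 191

191


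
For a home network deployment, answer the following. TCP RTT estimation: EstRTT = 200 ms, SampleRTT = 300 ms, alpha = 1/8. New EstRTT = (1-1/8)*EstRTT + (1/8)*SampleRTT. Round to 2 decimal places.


Given: EstRTT = 200 ms, SampleRTT = 300 ms, alpha = 1/8
New EstRTT = (1 - alpha) * EstRTT + alpha * SampleRTT
(7/8) * 200 = 175
(1/8) * 300 = 37.5
New EstRTT = 175 + 37.5 = 212.5 ms -> 212.50 ms (2 dp)

212.50


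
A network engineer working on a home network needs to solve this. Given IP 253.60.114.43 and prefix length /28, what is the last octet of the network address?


Given: IP = 253.60.114.43, prefix = /28
Subnet mask = 255.255.255.240
Last octet of IP: 43
Last octet of mask: 240
Network last octet = 43 AND 240 = 32

32


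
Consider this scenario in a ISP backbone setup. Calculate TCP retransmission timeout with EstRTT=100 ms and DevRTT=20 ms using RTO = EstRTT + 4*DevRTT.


Given: EstRTT = 100 ms, DevRTT = 20 ms
Timeout = EstRTT + 4 * DevRTT
4 * DevRTT = 4 * 20 = 80
Timeout = 100 + 80 = 180 ms

180


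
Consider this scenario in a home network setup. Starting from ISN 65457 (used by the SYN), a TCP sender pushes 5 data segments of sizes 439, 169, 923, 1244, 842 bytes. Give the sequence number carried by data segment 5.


The SYN occupies sequence number ISN = 65457, so the first data byte is ISN + 1 = 65458.
SEQ of data segment i = (ISN + 1) + sum of payload sizes of segments 1..i-1.
Segment 1: SEQ = 65458, payload = 439 bytes
Segment 2: SEQ = 65897, payload = 169 bytes
Segment 3: SEQ = 66066, payload = 923 bytes
Segment 4: SEQ = 66989, payload = 1244 bytes
Segment 5: SEQ = 68233, payload = 842 bytes
SEQ of segment 5 = 65458 + 439 + 169 + 923 + 1244 = 68233

68233


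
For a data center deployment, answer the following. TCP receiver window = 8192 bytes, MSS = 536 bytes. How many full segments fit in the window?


Given: RWND = 8192 bytes, MSS = 536 bytes
Full segments = floor(RWND / MSS)
Full segments = floor(8192 / 536)
Full segments = floor(15.2836) = 15

15


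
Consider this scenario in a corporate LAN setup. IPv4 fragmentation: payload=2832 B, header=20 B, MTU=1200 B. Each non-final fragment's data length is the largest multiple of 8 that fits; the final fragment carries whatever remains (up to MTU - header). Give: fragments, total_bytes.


Max data per non-final fragment = floor((MTU - header)/8)*8 = floor((1200 - 20)/8)*8 = floor(1180/8)*8 = 1176 B
Final fragment needs no 8-byte alignment: it can carry up to MTU - header = 1180 B
Non-final fragments needed = ceil((payload - 1180) / 1176) = ceil(1652/1176) = ceil(1.4048) = 2
Number of fragments = 2 + 1 = 3
Fragment sizes (data): 2 * 1176 B + 480 B (last, 480 <= 1180 OK)
Total bytes sent = payload + n_frags * header = 2832 + 3*20 = 2832 + 60 = 2892 B

3, 2892


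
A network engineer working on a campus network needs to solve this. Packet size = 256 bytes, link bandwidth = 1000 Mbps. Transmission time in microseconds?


Given: packet = 256 bytes, bandwidth = 1000 Mbps
Packet in bits = 256 * 8 = 2048 bits
Bandwidth = 1000 * 10^6 = 1000000000 bps
Time = 2048 / 1000000000 seconds
Time in us = 2048 * 10^6 / 1000000000 = 2.048

2.048


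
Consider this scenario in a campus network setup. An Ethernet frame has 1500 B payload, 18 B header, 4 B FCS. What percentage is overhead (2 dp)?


Given: payload = 1500 B, header = 18 B, trailer = 4 B
Overhead bytes = header + trailer = 18 + 4 = 22
Total frame = payload + overhead = 1500 + 22 = 1522
Overhead % = 22 / 1522 * 100 = 1.4455% -> 1.45% (2 dp)

1.45


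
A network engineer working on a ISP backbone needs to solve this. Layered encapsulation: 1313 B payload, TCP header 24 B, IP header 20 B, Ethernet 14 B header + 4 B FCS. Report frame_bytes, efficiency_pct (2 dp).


TCP segment = 1313 + 24 = 1337 B
IP packet = 1337 + 20 = 1357 B
Ethernet frame = 1357 + 14 + 4 = 1375 B
Efficiency = app / frame = 1313 / 1375 = 0.954909 = 95.4909% -> 95.49% (2 dp)

1375, 95.49


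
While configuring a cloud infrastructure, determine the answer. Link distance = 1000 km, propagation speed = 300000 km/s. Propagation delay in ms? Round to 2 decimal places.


Given: distance = 1000 km, speed = 300000 km/s
Delay = distance / speed = 1000 / 300000 seconds
Delay in ms = 1000 * 1000 / 300000
Delay = 3.3333 ms
Rounded to 2 dp = 3.33 ms

3.33


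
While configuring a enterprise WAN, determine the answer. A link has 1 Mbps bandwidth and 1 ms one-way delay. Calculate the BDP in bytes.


Given: bandwidth = 1 Mbps, delay = 1 ms
BDP in bits = 1 * 10^6 * 1 / 1000
BDP in bits = 1000
BDP in bytes = 1000 / 8 = 125

125


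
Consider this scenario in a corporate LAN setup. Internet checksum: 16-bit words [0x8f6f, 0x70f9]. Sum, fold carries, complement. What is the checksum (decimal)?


Given words: [0x8f6f, 0x70f9]
Step 1: Sum all words
Raw sum = 36719 + 28921 = 65640
Step 2: Fold carry: (104 + 1) = 105
One's complement = ~105 & 0xFFFF = 65430

65430


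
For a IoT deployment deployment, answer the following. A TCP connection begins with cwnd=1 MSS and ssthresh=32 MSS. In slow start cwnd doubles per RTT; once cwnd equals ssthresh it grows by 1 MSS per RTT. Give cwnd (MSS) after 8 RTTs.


RTT 0: cwnd = 1 MSS (initial)
RTT 1: cwnd = 2 MSS (slow start, doubled)
RTT 2: cwnd = 4 MSS (slow start, doubled)
RTT 3: cwnd = 8 MSS (slow start, doubled)
RTT 4: cwnd = 16 MSS (slow start, doubled)
RTT 5: cwnd = 32 MSS (slow start, doubled)
RTT 6: cwnd = 33 MSS (congestion avoidance, +1)
RTT 7: cwnd = 34 MSS (congestion avoidance, +1)
RTT 8: cwnd = 35 MSS (congestion avoidance, +1)

35


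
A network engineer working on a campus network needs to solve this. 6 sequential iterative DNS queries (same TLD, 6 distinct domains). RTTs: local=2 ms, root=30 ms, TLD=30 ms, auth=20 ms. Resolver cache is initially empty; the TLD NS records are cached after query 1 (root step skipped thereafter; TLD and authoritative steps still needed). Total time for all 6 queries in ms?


Lookup 1 (cold cache): local + root + TLD + auth = 2 + 30 + 30 + 20 = 82 ms
Lookups 2..6 (TLD NS cached -> skip root; new domain -> still ask TLD and auth): local + TLD + auth = 2 + 30 + 20 = 52 ms each
Remaining 5 lookups: 5 * 52 = 260 ms
Total = 82 + 260 = 342 ms

342


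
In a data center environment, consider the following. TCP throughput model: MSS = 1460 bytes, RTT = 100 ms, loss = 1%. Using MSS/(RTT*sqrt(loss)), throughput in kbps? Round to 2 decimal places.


Given: MSS = 1460 bytes, RTT = 100 ms, loss = 1%
RTT in seconds = 100 / 1000 = 0.1
Loss rate = 1% = 0.01
sqrt(loss) = sqrt(0.01) = 0.1
Throughput (bytes/s) = 1460 / (0.1 * 0.1) = 146000.0000
Throughput (kbps) = 146000.0000 * 8 / 1000 = 1168.000000 -> 1168.00 kbps (2 dp)

1168.00


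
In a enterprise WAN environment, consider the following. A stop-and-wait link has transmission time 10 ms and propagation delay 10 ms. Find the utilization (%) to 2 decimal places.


Given: Ttrans = 10 ms, Tprop = 10 ms
RTT = 2 * Tprop = 2 * 10 = 20 ms
U = Ttrans / (Ttrans + RTT)
U = 10 / (10 + 20)
U = 10 / 30 = 0.333333
U% = 33.33%

33.33


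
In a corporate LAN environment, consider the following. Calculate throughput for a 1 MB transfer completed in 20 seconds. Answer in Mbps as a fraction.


Given: file = 1 MB, time = 20 s
File in Mb = 1 * 8 = 8 Mb
Throughput = 8 / 20 Mbps
Throughput = 2/5 Mbps

2/5


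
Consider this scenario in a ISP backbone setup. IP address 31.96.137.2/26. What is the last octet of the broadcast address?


Given: IP = 31.96.137.2, prefix = /26
Host bits = 32 - 26 = 6
Network last octet = 2 AND mask = 0
Host part size = 2^6 - 1 = 63
Broadcast last octet = 0 OR 63 = 63

63


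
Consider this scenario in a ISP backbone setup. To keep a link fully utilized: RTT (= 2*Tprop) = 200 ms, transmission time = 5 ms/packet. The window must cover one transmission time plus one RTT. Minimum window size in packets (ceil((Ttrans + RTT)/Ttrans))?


Given: Ttrans = 5 ms, RTT = 200 ms (= 2 * Tprop, Tprop = 100 ms)
Time until first ACK returns = Ttrans + RTT = 5 + 200 = 205 ms
Need W * Ttrans >= Ttrans + RTT  ->  W >= (Ttrans + RTT) / Ttrans
(Ttrans + RTT) / Ttrans = 205 / 5 = 41
W_min = ceil(41) = 41

41


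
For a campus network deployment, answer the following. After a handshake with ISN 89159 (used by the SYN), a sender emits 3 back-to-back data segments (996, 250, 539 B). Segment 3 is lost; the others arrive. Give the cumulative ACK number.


SYN uses sequence number 89159; first data byte = ISN + 1 = 89160.
Segment 1: SEQ = 89160, len = 996 B, covers [89160, 90155]
Segment 2: SEQ = 90156, len = 250 B, covers [90156, 90405]
Segment 3: SEQ = 90406, len = 539 B, covers [90406, 90944] [LOST]
In-order data received: bytes [89160, 90405] (segments 1..2).
Segment 3 missing -> gap begins at byte 90406.
Cumulative ACK = next expected in-order byte = 89160 + 996 + 250 = 90406

90406


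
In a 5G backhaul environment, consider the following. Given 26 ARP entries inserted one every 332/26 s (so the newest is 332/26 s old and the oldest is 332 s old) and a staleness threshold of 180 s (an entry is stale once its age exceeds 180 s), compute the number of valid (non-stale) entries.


Ages are k * 332/26 s for k = 1..26 (spacing = 12.7692 s).
Entry k is valid iff k * 332/26 <= 180 iff k <= 26 * 180 / 332 = 14.0964
n_valid = floor(14.0964) = 14
(n_stale = 26 - 14 = 12)

14


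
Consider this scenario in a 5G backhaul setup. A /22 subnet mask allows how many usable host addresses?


Given: subnet mask /22
Host bits = 32 - 22 = 10
Total addresses = 2^10 = 1024
Usable hosts = 1024 - 2 (network + broadcast) = 1022

1022


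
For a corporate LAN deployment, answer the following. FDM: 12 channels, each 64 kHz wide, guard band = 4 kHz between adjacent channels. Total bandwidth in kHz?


Given: 12 channels, 64 kHz each, guard = 4 kHz
Channel bandwidth = 12 * 64 = 768 kHz
Guard bands = 11 gaps * 4 kHz = 44 kHz
Total = 768 + 44 = 812 kHz

812


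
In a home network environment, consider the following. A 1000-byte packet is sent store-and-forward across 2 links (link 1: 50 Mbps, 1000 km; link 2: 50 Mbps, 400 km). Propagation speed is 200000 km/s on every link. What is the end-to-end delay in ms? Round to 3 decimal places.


Packet = 1000 bytes = 8000 bits. Store-and-forward: sum (t_trans + t_prop) per link.
Link 1: t_trans = 8000/(50*10^6) s = 0.1600 ms; t_prop = 1000/200000 s = 5.0000 ms; subtotal = 5.1600 ms
Link 2: t_trans = 8000/(50*10^6) s = 0.1600 ms; t_prop = 400/200000 s = 2.0000 ms; subtotal = 2.1600 ms
End-to-end = 5.1600 + 2.1600 = 7.3200 ms -> 7.320 ms (3 dp)

7.320


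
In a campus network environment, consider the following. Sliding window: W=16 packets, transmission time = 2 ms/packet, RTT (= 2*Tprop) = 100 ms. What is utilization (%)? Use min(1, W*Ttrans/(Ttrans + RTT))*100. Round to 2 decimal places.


Given: W = 16, Ttrans = 2 ms, RTT = 100 ms (= 2 * Tprop, Tprop = 50 ms)
Cycle time = Ttrans + RTT = 2 + 100 = 102 ms (first packet sent until its ACK returns)
W * Ttrans = 16 * 2 = 32 ms of sending per cycle
W * Ttrans / (Ttrans + RTT) = 32 / 102 = 0.313725
U = min(1, 0.313725) = 0.313725
U% = 31.37%

31.37


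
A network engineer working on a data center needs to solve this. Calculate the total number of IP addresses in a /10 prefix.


Given: CIDR prefix /10
Host bits = 32 - 10 = 22
Total addresses = 2^22 = 4194304

4194304


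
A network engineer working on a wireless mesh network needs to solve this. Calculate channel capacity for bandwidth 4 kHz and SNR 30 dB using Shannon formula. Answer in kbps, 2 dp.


Given: B = 4 kHz, SNR = 30 dB
SNR linear = 10^(30/10) = 1000
1 + SNR = 1001
log2(1001) = 9.9672262588
C = 4 * 1000 * 9.9672262588 = 39868.9050 bps
C = 39.868905 kbps -> 39.87 kbps (2 dp)

39.87


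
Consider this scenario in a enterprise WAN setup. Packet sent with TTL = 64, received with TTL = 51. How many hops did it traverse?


Given: initial TTL = 64, received TTL = 51
Hops = initial TTL - received TTL
Hops = 64 - 51 = 13

13


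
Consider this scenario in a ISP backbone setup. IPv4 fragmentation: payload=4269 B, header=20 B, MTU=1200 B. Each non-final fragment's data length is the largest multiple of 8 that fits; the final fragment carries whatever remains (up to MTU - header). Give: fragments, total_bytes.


Max data per non-final fragment = floor((MTU - header)/8)*8 = floor((1200 - 20)/8)*8 = floor(1180/8)*8 = 1176 B
Final fragment needs no 8-byte alignment: it can carry up to MTU - header = 1180 B
Non-final fragments needed = ceil((payload - 1180) / 1176) = ceil(3089/1176) = ceil(2.6267) = 3
Number of fragments = 3 + 1 = 4
Fragment sizes (data): 3 * 1176 B + 741 B (last, 741 <= 1180 OK)
Total bytes sent = payload + n_frags * header = 4269 + 4*20 = 4269 + 80 = 4349 B

4, 4349


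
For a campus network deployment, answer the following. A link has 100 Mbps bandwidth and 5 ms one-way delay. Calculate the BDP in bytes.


Given: bandwidth = 100 Mbps, delay = 5 ms
BDP in bits = 100 * 10^6 * 5 / 1000
BDP in bits = 500000
BDP in bytes = 500000 / 8 = 62500

62500


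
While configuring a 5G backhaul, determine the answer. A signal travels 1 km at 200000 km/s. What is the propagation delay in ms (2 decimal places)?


Given: distance = 1 km, speed = 200000 km/s
Delay = distance / speed = 1 / 200000 seconds
Delay in ms = 1 * 1000 / 200000
Delay = 0.0050 ms
Rounded to 2 dp = 0.01 ms

0.01


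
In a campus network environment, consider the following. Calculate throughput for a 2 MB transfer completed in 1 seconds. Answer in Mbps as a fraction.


Given: file = 2 MB, time = 1 s
File in Mb = 2 * 8 = 16 Mb
Throughput = 16 / 1 Mbps
Throughput = 16 Mbps

16


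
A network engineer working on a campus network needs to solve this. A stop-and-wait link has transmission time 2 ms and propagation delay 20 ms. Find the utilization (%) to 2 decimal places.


Given: Ttrans = 2 ms, Tprop = 20 ms
RTT = 2 * Tprop = 2 * 20 = 40 ms
U = Ttrans / (Ttrans + RTT)
U = 2 / (2 + 40)
U = 2 / 42 = 0.047619
U% = 4.76%

4.76


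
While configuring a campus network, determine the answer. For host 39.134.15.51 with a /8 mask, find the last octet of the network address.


Given: IP = 39.134.15.51, prefix = /8
Subnet mask = 255.0.0.0
Last octet of IP: 51
Last octet of mask: 0
Network last octet = 51 AND 0 = 0

0


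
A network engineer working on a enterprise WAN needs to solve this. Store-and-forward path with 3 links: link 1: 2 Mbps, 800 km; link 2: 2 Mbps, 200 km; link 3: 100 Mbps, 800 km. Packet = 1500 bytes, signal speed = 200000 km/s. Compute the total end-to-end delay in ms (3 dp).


Packet = 1500 bytes = 12000 bits. Store-and-forward: sum (t_trans + t_prop) per link.
Link 1: t_trans = 12000/(2*10^6) s = 6.0000 ms; t_prop = 800/200000 s = 4.0000 ms; subtotal = 10.0000 ms
Link 2: t_trans = 12000/(2*10^6) s = 6.0000 ms; t_prop = 200/200000 s = 1.0000 ms; subtotal = 7.0000 ms
Link 3: t_trans = 12000/(100*10^6) s = 0.1200 ms; t_prop = 800/200000 s = 4.0000 ms; subtotal = 4.1200 ms
End-to-end = 10.0000 + 7.0000 + 4.1200 = 21.1200 ms -> 21.120 ms (3 dp)

21.120


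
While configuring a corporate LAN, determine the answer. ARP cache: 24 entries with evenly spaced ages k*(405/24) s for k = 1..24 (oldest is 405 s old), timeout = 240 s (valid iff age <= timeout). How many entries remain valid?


Ages are k * 405/24 s for k = 1..24 (spacing = 16.8750 s).
Entry k is valid iff k * 405/24 <= 240 iff k <= 24 * 240 / 405 = 14.2222
n_valid = floor(14.2222) = 14
(n_stale = 24 - 14 = 10)

14


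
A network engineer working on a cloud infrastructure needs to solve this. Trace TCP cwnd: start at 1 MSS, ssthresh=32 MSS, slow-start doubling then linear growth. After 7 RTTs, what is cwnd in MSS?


RTT 0: cwnd = 1 MSS (initial)
RTT 1: cwnd = 2 MSS (slow start, doubled)
RTT 2: cwnd = 4 MSS (slow start, doubled)
RTT 3: cwnd = 8 MSS (slow start, doubled)
RTT 4: cwnd = 16 MSS (slow start, doubled)
RTT 5: cwnd = 32 MSS (slow start, doubled)
RTT 6: cwnd = 33 MSS (congestion avoidance, +1)
RTT 7: cwnd = 34 MSS (congestion avoidance, +1)

34


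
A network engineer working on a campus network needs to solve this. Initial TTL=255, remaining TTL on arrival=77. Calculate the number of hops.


Given: initial TTL = 255, received TTL = 77
Hops = initial TTL - received TTL
Hops = 255 - 77 = 178

178


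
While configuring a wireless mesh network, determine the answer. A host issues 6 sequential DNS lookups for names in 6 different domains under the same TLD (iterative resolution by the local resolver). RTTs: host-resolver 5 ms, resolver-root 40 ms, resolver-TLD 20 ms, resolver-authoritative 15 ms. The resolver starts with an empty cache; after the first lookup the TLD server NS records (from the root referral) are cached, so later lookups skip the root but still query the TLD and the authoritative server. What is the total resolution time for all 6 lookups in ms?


Lookup 1 (cold cache): local + root + TLD + auth = 5 + 40 + 20 + 15 = 80 ms
Lookups 2..6 (TLD NS cached -> skip root; new domain -> still ask TLD and auth): local + TLD + auth = 5 + 20 + 15 = 40 ms each
Remaining 5 lookups: 5 * 40 = 200 ms
Total = 80 + 200 = 280 ms

280


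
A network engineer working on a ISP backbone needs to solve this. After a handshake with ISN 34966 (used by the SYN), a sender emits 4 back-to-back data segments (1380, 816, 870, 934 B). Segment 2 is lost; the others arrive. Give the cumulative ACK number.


SYN uses sequence number 34966; first data byte = ISN + 1 = 34967.
Segment 1: SEQ = 34967, len = 1380 B, covers [34967, 36346]
Segment 2: SEQ = 36347, len = 816 B, covers [36347, 37162] [LOST]
Segment 3: SEQ = 37163, len = 870 B, covers [37163, 38032]
Segment 4: SEQ = 38033, len = 934 B, covers [38033, 38966]
In-order data received: bytes [34967, 36346] (segments 1..1).
Segment 2 missing -> gap begins at byte 36347; later segments buffered out of order.
Cumulative ACK = next expected in-order byte = 34967 + 1380 = 36347

36347


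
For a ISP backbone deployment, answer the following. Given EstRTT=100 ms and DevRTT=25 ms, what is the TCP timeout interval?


Given: EstRTT = 100 ms, DevRTT = 25 ms
Timeout = EstRTT + 4 * DevRTT
4 * DevRTT = 4 * 25 = 100
Timeout = 100 + 100 = 200 ms

200


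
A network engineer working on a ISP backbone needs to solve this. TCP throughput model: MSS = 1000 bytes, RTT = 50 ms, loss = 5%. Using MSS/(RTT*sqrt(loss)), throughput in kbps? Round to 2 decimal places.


Given: MSS = 1000 bytes, RTT = 50 ms, loss = 5%
RTT in seconds = 50 / 1000 = 0.05
Loss rate = 5% = 0.05
sqrt(loss) = sqrt(0.05) = 0.223606797750
Throughput (bytes/s) = 1000 / (0.05 * 0.223606797750) = 89442.7191
Throughput (kbps) = 89442.7191 * 8 / 1000 = 715.541753 -> 715.54 kbps (2 dp)

715.54


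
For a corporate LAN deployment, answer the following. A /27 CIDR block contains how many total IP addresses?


Given: CIDR prefix /27
Host bits = 32 - 27 = 5
Total addresses = 2^5 = 32

32


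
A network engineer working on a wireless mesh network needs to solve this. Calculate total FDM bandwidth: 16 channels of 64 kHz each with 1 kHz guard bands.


Given: 16 channels, 64 kHz each, guard = 1 kHz
Channel bandwidth = 16 * 64 = 1024 kHz
Guard bands = 15 gaps * 1 kHz = 15 kHz
Total = 1024 + 15 = 1039 kHz

1039


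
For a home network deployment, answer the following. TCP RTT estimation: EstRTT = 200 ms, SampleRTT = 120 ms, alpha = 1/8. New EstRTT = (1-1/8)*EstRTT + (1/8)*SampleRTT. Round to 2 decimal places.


Given: EstRTT = 200 ms, SampleRTT = 120 ms, alpha = 1/8
New EstRTT = (1 - alpha) * EstRTT + alpha * SampleRTT
(7/8) * 200 = 175
(1/8) * 120 = 15
New EstRTT = 175 + 15 = 190 ms -> 190.00 ms (2 dp)

190.00


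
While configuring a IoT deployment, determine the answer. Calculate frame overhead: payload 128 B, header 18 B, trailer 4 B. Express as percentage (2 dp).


Given: payload = 128 B, header = 18 B, trailer = 4 B
Overhead bytes = header + trailer = 18 + 4 = 22
Total frame = payload + overhead = 128 + 22 = 150
Overhead % = 22 / 150 * 100 = 14.6667% -> 14.67% (2 dp)

14.67


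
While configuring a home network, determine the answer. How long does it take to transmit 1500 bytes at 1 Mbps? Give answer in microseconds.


Given: packet = 1500 bytes, bandwidth = 1 Mbps
Packet in bits = 1500 * 8 = 12000 bits
Bandwidth = 1 * 10^6 = 1000000 bps
Time = 12000 / 1000000 seconds
Time in us = 12000 * 10^6 / 1000000 = 12000

12000


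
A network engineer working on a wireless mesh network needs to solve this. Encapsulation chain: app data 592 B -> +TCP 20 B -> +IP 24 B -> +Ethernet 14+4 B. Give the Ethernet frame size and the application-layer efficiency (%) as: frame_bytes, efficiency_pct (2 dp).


TCP segment = 592 + 20 = 612 B
IP packet = 612 + 24 = 636 B
Ethernet frame = 636 + 14 + 4 = 654 B
Efficiency = app / frame = 592 / 654 = 0.905199 = 90.5199% -> 90.52% (2 dp)

654, 90.52


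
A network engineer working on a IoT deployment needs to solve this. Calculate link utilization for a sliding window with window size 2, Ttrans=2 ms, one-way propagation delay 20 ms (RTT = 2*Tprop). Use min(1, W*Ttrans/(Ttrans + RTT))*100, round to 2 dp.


Given: W = 2, Ttrans = 2 ms, RTT = 40 ms (= 2 * Tprop, Tprop = 20 ms)
Cycle time = Ttrans + RTT = 2 + 40 = 42 ms (first packet sent until its ACK returns)
W * Ttrans = 2 * 2 = 4 ms of sending per cycle
W * Ttrans / (Ttrans + RTT) = 4 / 42 = 0.095238
U = min(1, 0.095238) = 0.095238
U% = 9.52%

9.52


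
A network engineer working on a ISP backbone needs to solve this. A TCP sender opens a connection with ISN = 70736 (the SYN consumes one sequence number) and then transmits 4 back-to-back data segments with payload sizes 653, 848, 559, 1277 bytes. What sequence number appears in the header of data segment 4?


The SYN occupies sequence number ISN = 70736, so the first data byte is ISN + 1 = 70737.
SEQ of data segment i = (ISN + 1) + sum of payload sizes of segments 1..i-1.
Segment 1: SEQ = 70737, payload = 653 bytes
Segment 2: SEQ = 71390, payload = 848 bytes
Segment 3: SEQ = 72238, payload = 559 bytes
Segment 4: SEQ = 72797, payload = 1277 bytes
SEQ of segment 4 = 70737 + 653 + 848 + 559 = 72797

72797


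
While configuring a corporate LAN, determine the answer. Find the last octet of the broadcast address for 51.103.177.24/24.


Given: IP = 51.103.177.24, prefix = /24
Host bits = 32 - 24 = 8
Network last octet = 24 AND mask = 0
Host part size = 2^8 - 1 = 255
Broadcast last octet = 0 OR 255 = 255

255


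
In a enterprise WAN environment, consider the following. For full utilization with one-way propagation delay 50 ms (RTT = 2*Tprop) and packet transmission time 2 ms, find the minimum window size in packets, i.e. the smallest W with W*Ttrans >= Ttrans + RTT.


Given: Ttrans = 2 ms, RTT = 100 ms (= 2 * Tprop, Tprop = 50 ms)
Time until first ACK returns = Ttrans + RTT = 2 + 100 = 102 ms
Need W * Ttrans >= Ttrans + RTT  ->  W >= (Ttrans + RTT) / Ttrans
(Ttrans + RTT) / Ttrans = 102 / 2 = 51
W_min = ceil(51) = 51

51


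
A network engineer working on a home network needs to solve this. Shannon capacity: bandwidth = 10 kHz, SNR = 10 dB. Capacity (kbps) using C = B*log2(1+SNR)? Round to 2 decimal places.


Given: B = 10 kHz, SNR = 10 dB
SNR linear = 10^(10/10) = 10
1 + SNR = 11
log2(11) = 3.4594316186
C = 10 * 1000 * 3.4594316186 = 34594.3162 bps
C = 34.594316 kbps -> 34.59 kbps (2 dp)

34.59


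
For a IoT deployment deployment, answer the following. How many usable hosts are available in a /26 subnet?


Given: subnet mask /26
Host bits = 32 - 26 = 6
Total addresses = 2^6 = 64
Usable hosts = 64 - 2 (network + broadcast) = 62

62


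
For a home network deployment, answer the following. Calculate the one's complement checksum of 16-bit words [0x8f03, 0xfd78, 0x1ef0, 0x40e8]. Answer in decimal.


Given words: [0x8f03, 0xfd78, 0x1ef0, 0x40e8]
Step 1: Sum all words
Raw sum = 36611 + 64888 + 7920 + 16616 = 126035
Step 2: Fold carry: (60499 + 1) = 60500
One's complement = ~60500 & 0xFFFF = 5035

5035


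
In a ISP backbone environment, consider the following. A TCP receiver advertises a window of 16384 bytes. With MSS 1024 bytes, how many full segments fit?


Given: RWND = 16384 bytes, MSS = 1024 bytes
Full segments = floor(RWND / MSS)
Full segments = floor(16384 / 1024)
Full segments = floor(16.0) = 16

16


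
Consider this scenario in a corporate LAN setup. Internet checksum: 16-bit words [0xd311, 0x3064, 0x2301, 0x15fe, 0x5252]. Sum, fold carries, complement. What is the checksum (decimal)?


Given words: [0xd311, 0x3064, 0x2301, 0x15fe, 0x5252]
Step 1: Sum all words
Raw sum = 54033 + 12388 + 8961 + 5630 + 21074 = 102086
Step 2: Fold carry: (36550 + 1) = 36551
One's complement = ~36551 & 0xFFFF = 28984

28984


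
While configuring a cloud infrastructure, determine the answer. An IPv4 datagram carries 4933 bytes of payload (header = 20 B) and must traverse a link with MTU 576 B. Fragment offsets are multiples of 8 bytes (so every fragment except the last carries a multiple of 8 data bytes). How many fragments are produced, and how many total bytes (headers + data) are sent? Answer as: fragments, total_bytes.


Max data per non-final fragment = floor((MTU - header)/8)*8 = floor((576 - 20)/8)*8 = floor(556/8)*8 = 552 B
Final fragment needs no 8-byte alignment: it can carry up to MTU - header = 556 B
Non-final fragments needed = ceil((payload - 556) / 552) = ceil(4377/552) = ceil(7.9293) = 8
Number of fragments = 8 + 1 = 9
Fragment sizes (data): 8 * 552 B + 517 B (last, 517 <= 556 OK)
Total bytes sent = payload + n_frags * header = 4933 + 9*20 = 4933 + 180 = 5113 B

9, 5113


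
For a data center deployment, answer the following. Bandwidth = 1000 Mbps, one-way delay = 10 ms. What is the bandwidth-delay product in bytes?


Given: bandwidth = 1000 Mbps, delay = 10 ms
BDP in bits = 1000 * 10^6 * 10 / 1000
BDP in bits = 10000000
BDP in bytes = 10000000 / 8 = 1250000

1250000


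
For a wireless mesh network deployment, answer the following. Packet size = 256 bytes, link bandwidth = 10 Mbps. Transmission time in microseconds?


Given: packet = 256 bytes, bandwidth = 10 Mbps
Packet in bits = 256 * 8 = 2048 bits
Bandwidth = 10 * 10^6 = 10000000 bps
Time = 2048 / 10000000 seconds
Time in us = 2048 * 10^6 / 10000000 = 204.8

204.8


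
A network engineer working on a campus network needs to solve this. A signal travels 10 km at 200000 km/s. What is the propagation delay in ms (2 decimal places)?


Given: distance = 10 km, speed = 200000 km/s
Delay = distance / speed = 10 / 200000 seconds
Delay in ms = 10 * 1000 / 200000
Delay = 0.0500 ms
Rounded to 2 dp = 0.05 ms

0.05


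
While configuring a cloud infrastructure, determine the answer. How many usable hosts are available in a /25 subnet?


Given: subnet mask /25
Host bits = 32 - 25 = 7
Total addresses = 2^7 = 128
Usable hosts = 128 - 2 (network + broadcast) = 126

126


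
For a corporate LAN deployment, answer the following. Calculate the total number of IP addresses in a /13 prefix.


Given: CIDR prefix /13
Host bits = 32 - 13 = 19
Total addresses = 2^19 = 524288

524288


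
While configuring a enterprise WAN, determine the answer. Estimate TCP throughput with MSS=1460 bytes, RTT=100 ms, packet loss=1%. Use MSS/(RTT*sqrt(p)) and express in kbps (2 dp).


Given: MSS = 1460 bytes, RTT = 100 ms, loss = 1%
RTT in seconds = 100 / 1000 = 0.1
Loss rate = 1% = 0.01
sqrt(loss) = sqrt(0.01) = 0.1
Throughput (bytes/s) = 1460 / (0.1 * 0.1) = 146000.0000
Throughput (kbps) = 146000.0000 * 8 / 1000 = 1168.000000 -> 1168.00 kbps (2 dp)

1168.00


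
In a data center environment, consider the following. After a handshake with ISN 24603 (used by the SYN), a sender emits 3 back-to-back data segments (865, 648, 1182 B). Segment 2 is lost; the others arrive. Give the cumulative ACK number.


SYN uses sequence number 24603; first data byte = ISN + 1 = 24604.
Segment 1: SEQ = 24604, len = 865 B, covers [24604, 25468]
Segment 2: SEQ = 25469, len = 648 B, covers [25469, 26116] [LOST]
Segment 3: SEQ = 26117, len = 1182 B, covers [26117, 27298]
In-order data received: bytes [24604, 25468] (segments 1..1).
Segment 2 missing -> gap begins at byte 25469; later segments buffered out of order.
Cumulative ACK = next expected in-order byte = 24604 + 865 = 25469

25469


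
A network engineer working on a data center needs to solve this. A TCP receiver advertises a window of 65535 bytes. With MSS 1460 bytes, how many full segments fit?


Given: RWND = 65535 bytes, MSS = 1460 bytes
Full segments = floor(RWND / MSS)
Full segments = floor(65535 / 1460)
Full segments = floor(44.887) = 44

44


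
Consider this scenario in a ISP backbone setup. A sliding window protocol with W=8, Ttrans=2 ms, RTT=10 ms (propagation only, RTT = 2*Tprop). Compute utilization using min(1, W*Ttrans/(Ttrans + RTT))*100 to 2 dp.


Given: W = 8, Ttrans = 2 ms, RTT = 10 ms (= 2 * Tprop, Tprop = 5 ms)
Cycle time = Ttrans + RTT = 2 + 10 = 12 ms (first packet sent until its ACK returns)
W * Ttrans = 8 * 2 = 16 ms of sending per cycle
W * Ttrans / (Ttrans + RTT) = 16 / 12 = 1.333333
U = min(1, 1.333333) = 1.000000
U% = 100.00%

100.00


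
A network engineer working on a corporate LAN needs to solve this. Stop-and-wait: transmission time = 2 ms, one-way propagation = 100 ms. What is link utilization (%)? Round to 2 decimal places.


Given: Ttrans = 2 ms, Tprop = 100 ms
RTT = 2 * Tprop = 2 * 100 = 200 ms
U = Ttrans / (Ttrans + RTT)
U = 2 / (2 + 200)
U = 2 / 202 = 0.009901
U% = 0.99%

0.99


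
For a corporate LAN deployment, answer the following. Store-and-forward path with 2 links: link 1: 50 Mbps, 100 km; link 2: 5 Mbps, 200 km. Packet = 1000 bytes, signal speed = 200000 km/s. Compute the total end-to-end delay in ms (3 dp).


Packet = 1000 bytes = 8000 bits. Store-and-forward: sum (t_trans + t_prop) per link.
Link 1: t_trans = 8000/(50*10^6) s = 0.1600 ms; t_prop = 100/200000 s = 0.5000 ms; subtotal = 0.6600 ms
Link 2: t_trans = 8000/(5*10^6) s = 1.6000 ms; t_prop = 200/200000 s = 1.0000 ms; subtotal = 2.6000 ms
End-to-end = 0.6600 + 2.6000 = 3.2600 ms -> 3.260 ms (3 dp)

3.260


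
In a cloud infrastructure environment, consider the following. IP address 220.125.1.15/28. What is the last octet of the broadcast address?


Given: IP = 220.125.1.15, prefix = /28
Host bits = 32 - 28 = 4
Network last octet = 15 AND mask = 0
Host part size = 2^4 - 1 = 15
Broadcast last octet = 0 OR 15 = 15

15


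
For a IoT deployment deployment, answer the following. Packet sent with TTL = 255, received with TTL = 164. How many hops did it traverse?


Given: initial TTL = 255, received TTL = 164
Hops = initial TTL - received TTL
Hops = 255 - 164 = 91

91


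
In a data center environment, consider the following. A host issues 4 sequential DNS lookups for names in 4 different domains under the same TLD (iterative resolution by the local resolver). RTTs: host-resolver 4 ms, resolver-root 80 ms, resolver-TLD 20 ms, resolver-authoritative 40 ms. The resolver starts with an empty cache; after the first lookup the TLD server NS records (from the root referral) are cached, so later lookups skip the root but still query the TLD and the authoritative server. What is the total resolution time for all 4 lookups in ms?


Lookup 1 (cold cache): local + root + TLD + auth = 4 + 80 + 20 + 40 = 144 ms
Lookups 2..4 (TLD NS cached -> skip root; new domain -> still ask TLD and auth): local + TLD + auth = 4 + 20 + 40 = 64 ms each
Remaining 3 lookups: 3 * 64 = 192 ms
Total = 144 + 192 = 336 ms

336


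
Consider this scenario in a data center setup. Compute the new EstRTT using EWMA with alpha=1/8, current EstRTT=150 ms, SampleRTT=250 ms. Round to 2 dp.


Given: EstRTT = 150 ms, SampleRTT = 250 ms, alpha = 1/8
New EstRTT = (1 - alpha) * EstRTT + alpha * SampleRTT
(7/8) * 150 = 131.25
(1/8) * 250 = 31.25
New EstRTT = 131.25 + 31.25 = 162.5 ms -> 162.50 ms (2 dp)

162.50


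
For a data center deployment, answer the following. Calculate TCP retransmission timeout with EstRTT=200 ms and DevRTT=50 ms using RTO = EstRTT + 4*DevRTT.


Given: EstRTT = 200 ms, DevRTT = 50 ms
Timeout = EstRTT + 4 * DevRTT
4 * DevRTT = 4 * 50 = 200
Timeout = 200 + 200 = 400 ms

400


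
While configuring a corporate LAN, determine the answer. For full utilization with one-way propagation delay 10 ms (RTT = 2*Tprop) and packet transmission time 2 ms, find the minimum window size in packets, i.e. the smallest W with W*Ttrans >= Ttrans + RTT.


Given: Ttrans = 2 ms, RTT = 20 ms (= 2 * Tprop, Tprop = 10 ms)
Time until first ACK returns = Ttrans + RTT = 2 + 20 = 22 ms
Need W * Ttrans >= Ttrans + RTT  ->  W >= (Ttrans + RTT) / Ttrans
(Ttrans + RTT) / Ttrans = 22 / 2 = 11
W_min = ceil(11) = 11

11


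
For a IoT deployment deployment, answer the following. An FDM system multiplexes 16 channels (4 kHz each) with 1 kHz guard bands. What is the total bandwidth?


Given: 16 channels, 4 kHz each, guard = 1 kHz
Channel bandwidth = 16 * 4 = 64 kHz
Guard bands = 15 gaps * 1 kHz = 15 kHz
Total = 64 + 15 = 79 kHz

79


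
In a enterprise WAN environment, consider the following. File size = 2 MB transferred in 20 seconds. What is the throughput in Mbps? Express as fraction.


Given: file = 2 MB, time = 20 s
File in Mb = 2 * 8 = 16 Mb
Throughput = 16 / 20 Mbps
Throughput = 4/5 Mbps

4/5


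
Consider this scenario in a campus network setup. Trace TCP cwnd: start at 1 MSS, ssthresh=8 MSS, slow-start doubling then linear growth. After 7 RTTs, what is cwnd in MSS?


RTT 0: cwnd = 1 MSS (initial)
RTT 1: cwnd = 2 MSS (slow start, doubled)
RTT 2: cwnd = 4 MSS (slow start, doubled)
RTT 3: cwnd = 8 MSS (slow start, doubled)
RTT 4: cwnd = 9 MSS (congestion avoidance, +1)
RTT 5: cwnd = 10 MSS (congestion avoidance, +1)
RTT 6: cwnd = 11 MSS (congestion avoidance, +1)
RTT 7: cwnd = 12 MSS (congestion avoidance, +1)

12


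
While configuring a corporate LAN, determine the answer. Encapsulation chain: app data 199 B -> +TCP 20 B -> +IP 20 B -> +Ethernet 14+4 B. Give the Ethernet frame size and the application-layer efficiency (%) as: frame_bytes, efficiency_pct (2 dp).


TCP segment = 199 + 20 = 219 B
IP packet = 219 + 20 = 239 B
Ethernet frame = 239 + 14 + 4 = 257 B
Efficiency = app / frame = 199 / 257 = 0.774319 = 77.4319% -> 77.43% (2 dp)

257, 77.43
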